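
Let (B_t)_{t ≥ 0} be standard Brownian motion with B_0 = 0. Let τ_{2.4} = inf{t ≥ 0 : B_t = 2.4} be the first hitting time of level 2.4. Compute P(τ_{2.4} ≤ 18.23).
P(τ_{2.4} ≤ 18.23) = 2(1 − Φ(2.4/√18.23)) = 2(1 − Φ(0.5621)) ≈ 0.5740

By the reflection principle for standard BM, P(τ_b ≤ t) = 2 · P(B_t ≥ b). Since B_t ~ N(0, t), P(B_t ≥ 2.4) = 1 − Φ(2.4/√t) = 1 − Φ(2.4/√18.23) = 1 − Φ(0.5621) ≈ 0.28702. Doubling: P(τ_{2.4} ≤ 18.23) ≈ 2 · 0.28702 = 0.57404 ≈ 0.5740.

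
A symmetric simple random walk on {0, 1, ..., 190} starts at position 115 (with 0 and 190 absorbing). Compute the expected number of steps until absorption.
E[τ | X_0 = 115] = 8625

Let v_k = E[τ | X_0 = k]. Boundary: v_0 = v_190 = 0. Recurrence: v_k = 1 + (v_{k-1} + v_{k+1})/2 for 1 ≤ k ≤ 189. The particular solution to v_k − (v_{k-1} + v_{k+1})/2 = 1 is v_k = −k^2. Adding homogeneous solution A + B k and matching boundaries gives v_k = k (190 − k). Substituting k = 115: v_115 = 115 · 75 = 8625.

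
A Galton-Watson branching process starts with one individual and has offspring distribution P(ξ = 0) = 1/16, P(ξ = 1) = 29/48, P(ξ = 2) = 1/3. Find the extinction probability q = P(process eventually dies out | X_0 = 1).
q = 3/16

The pgf is f(s) = 1/16 + 29/48·s + 1/3·s². The extinction probability q is the smallest fixed point of f in [0, 1]. Setting s = f(s):
  1/3·s² + (29/48 − 1)·s + 1/16 = 0
  1/3·s² − (1/16 + 1/3)·s + 1/16 = 0
which factors as (s − 1)·(1/3·s − 1/16) = 0, giving roots s = 1 and s = (1/16)/(1/3) = 3/16.
Mean offspring μ = 29/48 + 2·1/3 = 61/48 > 1 (supercritical), so q < 1. The extinction probability is the smaller root: q = (1/16)/(1/3) = 3/16.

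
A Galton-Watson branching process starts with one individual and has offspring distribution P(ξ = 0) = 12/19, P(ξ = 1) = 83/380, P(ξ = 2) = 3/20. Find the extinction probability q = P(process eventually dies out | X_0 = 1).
q = 1

Mean offspring μ = 0·12/19 + 1·83/380 + 2·3/20 = 197/380 ≤ 1. For μ ≤ 1 with offspring not concentrated at 1, the Galton-Watson process goes extinct almost surely, so q = 1.
(Algebraic check: The pgf is f(s) = 12/19 + 83/380·s + 3/20·s². The extinction probability q is the smallest fixed point of f in [0, 1]. Setting s = f(s):
  3/20·s² + (83/380 − 1)·s + 12/19 = 0
  3/20·s² − (12/19 + 3/20)·s + 12/19 = 0
which factors as (s − 1)·(3/20·s − 12/19) = 0, giving roots s = 1 and s = (12/19)/(3/20) = 80/19. Since 80/19 ≥ 1, the smallest root in [0, 1] is s = 1.)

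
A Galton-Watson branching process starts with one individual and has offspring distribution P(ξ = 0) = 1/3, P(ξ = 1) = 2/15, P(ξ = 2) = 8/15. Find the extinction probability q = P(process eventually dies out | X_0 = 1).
q = 5/8

The pgf is f(s) = 1/3 + 2/15·s + 8/15·s². The extinction probability q is the smallest fixed point of f in [0, 1]. Setting s = f(s):
  8/15·s² + (2/15 − 1)·s + 1/3 = 0
  8/15·s² − (1/3 + 8/15)·s + 1/3 = 0
which factors as (s − 1)·(8/15·s − 1/3) = 0, giving roots s = 1 and s = (1/3)/(8/15) = 5/8.
Mean offspring μ = 2/15 + 2·8/15 = 6/5 > 1 (supercritical), so q < 1. The extinction probability is the smaller root: q = (1/3)/(8/15) = 5/8.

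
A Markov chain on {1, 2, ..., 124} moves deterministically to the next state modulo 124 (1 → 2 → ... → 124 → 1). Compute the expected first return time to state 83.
E[T_83 | X_0 = 83] = 124

The chain cycles deterministically, so starting at state 83 it returns in exactly 124 steps. Equivalently, the stationary distribution is uniform π_j = 1/124 for every state j, so by Kac's formula E[T_83] = 1/π_83 = 124.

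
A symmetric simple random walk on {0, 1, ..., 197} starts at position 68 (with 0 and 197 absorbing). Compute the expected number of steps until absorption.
E[τ | X_0 = 68] = 8772

Let v_k = E[τ | X_0 = k]. Boundary: v_0 = v_197 = 0. Recurrence: v_k = 1 + (v_{k-1} + v_{k+1})/2 for 1 ≤ k ≤ 196. The particular solution to v_k − (v_{k-1} + v_{k+1})/2 = 1 is v_k = −k^2. Adding homogeneous solution A + B k and matching boundaries gives v_k = k (197 − k). Substituting k = 68: v_68 = 68 · 129 = 8772.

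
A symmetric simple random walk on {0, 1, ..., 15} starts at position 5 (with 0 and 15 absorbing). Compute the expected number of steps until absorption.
E[τ | X_0 = 5] = 50

Let v_k = E[τ | X_0 = k]. Boundary: v_0 = v_15 = 0. Recurrence: v_k = 1 + (v_{k-1} + v_{k+1})/2 for 1 ≤ k ≤ 14. The particular solution to v_k − (v_{k-1} + v_{k+1})/2 = 1 is v_k = −k^2. Adding homogeneous solution A + B k and matching boundaries gives v_k = k (15 − k). Substituting k = 5: v_5 = 5 · 10 = 50.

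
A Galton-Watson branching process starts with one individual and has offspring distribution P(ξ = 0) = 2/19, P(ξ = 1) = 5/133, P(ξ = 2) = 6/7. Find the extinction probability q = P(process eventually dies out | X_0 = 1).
q = 7/57

The pgf is f(s) = 2/19 + 5/133·s + 6/7·s². The extinction probability q is the smallest fixed point of f in [0, 1]. Setting s = f(s):
  6/7·s² + (5/133 − 1)·s + 2/19 = 0
  6/7·s² − (2/19 + 6/7)·s + 2/19 = 0
which factors as (s − 1)·(6/7·s − 2/19) = 0, giving roots s = 1 and s = (2/19)/(6/7) = 7/57.
Mean offspring μ = 5/133 + 2·6/7 = 233/133 > 1 (supercritical), so q < 1. The extinction probability is the smaller root: q = (2/19)/(6/7) = 7/57.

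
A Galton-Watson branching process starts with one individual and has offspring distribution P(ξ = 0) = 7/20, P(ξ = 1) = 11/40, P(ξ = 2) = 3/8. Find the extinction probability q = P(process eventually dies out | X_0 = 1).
q = 14/15

The pgf is f(s) = 7/20 + 11/40·s + 3/8·s². The extinction probability q is the smallest fixed point of f in [0, 1]. Setting s = f(s):
  3/8·s² + (11/40 − 1)·s + 7/20 = 0
  3/8·s² − (7/20 + 3/8)·s + 7/20 = 0
which factors as (s − 1)·(3/8·s − 7/20) = 0, giving roots s = 1 and s = (7/20)/(3/8) = 14/15.
Mean offspring μ = 11/40 + 2·3/8 = 41/40 > 1 (supercritical), so q < 1. The extinction probability is the smaller root: q = (7/20)/(3/8) = 14/15.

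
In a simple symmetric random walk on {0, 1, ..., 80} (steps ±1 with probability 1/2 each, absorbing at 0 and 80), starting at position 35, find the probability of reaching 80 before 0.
P(hit 80 before 0) = 35/80 = 7/16

Let u_k = P(hit 80 before 0 | start at k). Then u_0 = 0, u_80 = 1, and u_k = u_{k-1}/2 + u_{k+1}/2 for 1 ≤ k ≤ 79. This harmonic recurrence is solved by u_k = k/80, giving u_35 = 35/80 = 7/16.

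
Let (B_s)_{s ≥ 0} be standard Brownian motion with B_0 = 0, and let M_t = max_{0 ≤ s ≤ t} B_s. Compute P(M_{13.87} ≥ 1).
P(M_{13.87} ≥ 1) = 2·P(B_{13.87} ≥ 1) = 2(1 − Φ(1/√13.87)) ≈ 0.7883

By the reflection principle for Brownian motion, P(M_t ≥ a) = 2 · P(B_t ≥ a) for a ≥ 0. Since B_t ~ N(0, t), P(B_t ≥ 1) = 1 − Φ(1/√t) = 1 − Φ(1/√13.87) = 1 − Φ(0.2685). So
  P(M_{13.87} ≥ 1) = 2(1 − Φ(0.2685)) ≈ 0.7883.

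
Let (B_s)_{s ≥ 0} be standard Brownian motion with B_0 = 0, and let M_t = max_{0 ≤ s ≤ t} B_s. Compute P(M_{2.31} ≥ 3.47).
P(M_{2.31} ≥ 3.47) = 2·P(B_{2.31} ≥ 3.47) = 2(1 − Φ(3.47/√2.31)) ≈ 0.0224

By the reflection principle for Brownian motion, P(M_t ≥ a) = 2 · P(B_t ≥ a) for a ≥ 0. Since B_t ~ N(0, t), P(B_t ≥ 3.47) = 1 − Φ(3.47/√t) = 1 − Φ(3.47/√2.31) = 1 − Φ(2.2831). So
  P(M_{2.31} ≥ 3.47) = 2(1 − Φ(2.2831)) ≈ 0.0224.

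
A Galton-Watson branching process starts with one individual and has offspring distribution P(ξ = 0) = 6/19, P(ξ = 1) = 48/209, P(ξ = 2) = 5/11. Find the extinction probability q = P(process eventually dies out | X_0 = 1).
q = 66/95

The pgf is f(s) = 6/19 + 48/209·s + 5/11·s². The extinction probability q is the smallest fixed point of f in [0, 1]. Setting s = f(s):
  5/11·s² + (48/209 − 1)·s + 6/19 = 0
  5/11·s² − (6/19 + 5/11)·s + 6/19 = 0
which factors as (s − 1)·(5/11·s − 6/19) = 0, giving roots s = 1 and s = (6/19)/(5/11) = 66/95.
Mean offspring μ = 48/209 + 2·5/11 = 238/209 > 1 (supercritical), so q < 1. The extinction probability is the smaller root: q = (6/19)/(5/11) = 66/95.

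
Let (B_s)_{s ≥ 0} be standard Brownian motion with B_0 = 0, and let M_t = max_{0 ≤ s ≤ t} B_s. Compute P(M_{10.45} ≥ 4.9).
P(M_{10.45} ≥ 4.9) = 2·P(B_{10.45} ≥ 4.9) = 2(1 − Φ(4.9/√10.45)) ≈ 0.1296

By the reflection principle for Brownian motion, P(M_t ≥ a) = 2 · P(B_t ≥ a) for a ≥ 0. Since B_t ~ N(0, t), P(B_t ≥ 4.9) = 1 − Φ(4.9/√t) = 1 − Φ(4.9/√10.45) = 1 − Φ(1.5158). So
  P(M_{10.45} ≥ 4.9) = 2(1 − Φ(1.5158)) ≈ 0.1296.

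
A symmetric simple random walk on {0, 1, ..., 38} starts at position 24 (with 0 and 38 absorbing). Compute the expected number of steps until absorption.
E[τ | X_0 = 24] = 336

Let v_k = E[τ | X_0 = k]. Boundary: v_0 = v_38 = 0. Recurrence: v_k = 1 + (v_{k-1} + v_{k+1})/2 for 1 ≤ k ≤ 37. The particular solution to v_k − (v_{k-1} + v_{k+1})/2 = 1 is v_k = −k^2. Adding homogeneous solution A + B k and matching boundaries gives v_k = k (38 − k). Substituting k = 24: v_24 = 24 · 14 = 336.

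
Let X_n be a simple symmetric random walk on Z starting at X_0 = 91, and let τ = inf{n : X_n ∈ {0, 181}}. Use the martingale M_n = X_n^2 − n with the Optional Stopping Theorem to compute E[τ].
E[τ] = 8190

M_n = X_n^2 − n is a martingale (since E[X_{n+1}^2 | F_n] = X_n^2 + 1). By OST (τ has finite mean in a bounded region), E[M_τ] = E[M_0] = X_0^2 − 0 = 91^2 = 8281. Also E[M_τ] = E[X_τ^2] − E[τ]. The walk exits at 0 or 181, with P(hit 181 first) = 91/181, so E[X_τ^2] = 181^2 · 91/181 + 0 = 16471. Thus E[τ] = E[X_τ^2] − E[M_τ] = 16471 − 8281 = 8190 = 91(181 − 91) = 8190.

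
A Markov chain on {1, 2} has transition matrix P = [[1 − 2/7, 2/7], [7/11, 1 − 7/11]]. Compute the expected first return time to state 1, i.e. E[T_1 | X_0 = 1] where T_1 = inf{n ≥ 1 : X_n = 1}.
E[T_1 | X_0 = 1] = 1/π_1 = 71/49

For an irreducible recurrent Markov chain with stationary distribution π, E[T_i | X_0 = i] = 1/π_i (Kac's formula). Here π_1 = (7/11)/(2/7 + 7/11) = (7/11)/(71/77) = 49/71, so E[T_1 | X_0 = 1] = 1/π_1 = (2/7 + 7/11)/(7/11) = (71/77)/(7/11) = 71/49.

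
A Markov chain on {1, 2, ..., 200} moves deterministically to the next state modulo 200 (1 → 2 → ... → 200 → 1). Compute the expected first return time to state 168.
E[T_168 | X_0 = 168] = 200

The chain cycles deterministically, so starting at state 168 it returns in exactly 200 steps. Equivalently, the stationary distribution is uniform π_j = 1/200 for every state j, so by Kac's formula E[T_168] = 1/π_168 = 200.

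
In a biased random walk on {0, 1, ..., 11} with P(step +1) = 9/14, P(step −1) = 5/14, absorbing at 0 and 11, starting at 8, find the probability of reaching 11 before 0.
P(hit 11 before 0) = (1 − (5/9)^8) / (1 − (5/9)^11) = 7774073496/7833057871

Let u_k denote P(reach 11 before 0 | start at k). Boundary: u_0 = 0, u_11 = 1. Recurrence: u_k = 9/14·u_{k+1} + 5/14·u_{k-1} for 1 ≤ k ≤ 10. Try u_k = A + B·r^k with r = q/p = (5/14)/(9/14) = 5/9. Substitution satisfies the recurrence; boundary conditions give:
  u_k = (1 − r^k) / (1 − r^N) = (1 − (5/9)^8) / (1 − (5/9)^11) = 7774073496/7833057871.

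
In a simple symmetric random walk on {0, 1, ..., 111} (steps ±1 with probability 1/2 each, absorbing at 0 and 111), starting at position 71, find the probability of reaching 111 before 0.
P(hit 111 before 0) = 71/111

Let u_k = P(hit 111 before 0 | start at k). Then u_0 = 0, u_111 = 1, and u_k = u_{k-1}/2 + u_{k+1}/2 for 1 ≤ k ≤ 110. This harmonic recurrence is solved by u_k = k/111, giving u_71 = 71/111.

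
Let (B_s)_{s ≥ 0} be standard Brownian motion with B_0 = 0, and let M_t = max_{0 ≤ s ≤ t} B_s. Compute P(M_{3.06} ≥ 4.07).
P(M_{3.06} ≥ 4.07) = 2·P(B_{3.06} ≥ 4.07) = 2(1 − Φ(4.07/√3.06)) ≈ 0.0200

By the reflection principle for Brownian motion, P(M_t ≥ a) = 2 · P(B_t ≥ a) for a ≥ 0. Since B_t ~ N(0, t), P(B_t ≥ 4.07) = 1 − Φ(4.07/√t) = 1 − Φ(4.07/√3.06) = 1 − Φ(2.3267). So
  P(M_{3.06} ≥ 4.07) = 2(1 − Φ(2.3267)) ≈ 0.0200.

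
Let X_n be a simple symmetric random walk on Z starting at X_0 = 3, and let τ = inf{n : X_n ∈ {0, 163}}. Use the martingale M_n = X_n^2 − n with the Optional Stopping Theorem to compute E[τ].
E[τ] = 480

M_n = X_n^2 − n is a martingale (since E[X_{n+1}^2 | F_n] = X_n^2 + 1). By OST (τ has finite mean in a bounded region), E[M_τ] = E[M_0] = X_0^2 − 0 = 3^2 = 9. Also E[M_τ] = E[X_τ^2] − E[τ]. The walk exits at 0 or 163, with P(hit 163 first) = 3/163, so E[X_τ^2] = 163^2 · 3/163 + 0 = 489. Thus E[τ] = E[X_τ^2] − E[M_τ] = 489 − 9 = 480 = 3(163 − 3) = 480.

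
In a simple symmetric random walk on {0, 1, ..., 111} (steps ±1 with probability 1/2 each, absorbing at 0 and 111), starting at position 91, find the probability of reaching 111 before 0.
P(hit 111 before 0) = 91/111

Let u_k = P(hit 111 before 0 | start at k). Then u_0 = 0, u_111 = 1, and u_k = u_{k-1}/2 + u_{k+1}/2 for 1 ≤ k ≤ 110. This harmonic recurrence is solved by u_k = k/111, giving u_91 = 91/111.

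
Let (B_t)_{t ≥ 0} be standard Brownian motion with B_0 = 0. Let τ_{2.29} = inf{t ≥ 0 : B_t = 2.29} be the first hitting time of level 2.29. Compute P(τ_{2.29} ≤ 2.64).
P(τ_{2.29} ≤ 2.64) = 2(1 − Φ(2.29/√2.64)) = 2(1 − Φ(1.4094)) ≈ 0.1587

By the reflection principle for standard BM, P(τ_b ≤ t) = 2 · P(B_t ≥ b). Since B_t ~ N(0, t), P(B_t ≥ 2.29) = 1 − Φ(2.29/√t) = 1 − Φ(2.29/√2.64) = 1 − Φ(1.4094) ≈ 0.07936. Doubling: P(τ_{2.29} ≤ 2.64) ≈ 2 · 0.07936 = 0.15872 ≈ 0.1587.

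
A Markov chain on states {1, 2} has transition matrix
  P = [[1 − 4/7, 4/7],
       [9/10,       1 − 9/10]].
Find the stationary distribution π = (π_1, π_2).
π_1 = 63/103, π_2 = 40/103

Solve πP = π with π_1 + π_2 = 1. From πP = π: π_1 · (1 − 4/7) + π_2 · 9/10 = π_1 ⇒ π_2 · 9/10 = π_1 · 4/7 ⇒ π_2/π_1 = (4/7)/(9/10) = 40/63. Together with π_1 + π_2 = 1:
  π_1 = (9/10)/(4/7 + 9/10) = (9/10)/(103/70) = 63/103,
  π_2 = (4/7)/(4/7 + 9/10) = (4/7)/(103/70) = 40/103.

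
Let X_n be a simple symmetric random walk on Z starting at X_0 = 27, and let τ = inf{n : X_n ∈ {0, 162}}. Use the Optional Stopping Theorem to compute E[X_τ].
E[X_τ] = 27

X_n is a martingale and τ is a bounded-mean stopping time (indeed τ is finite a.s. with bounded expectation since the walk is in a bounded region). By the OST, E[X_τ] = E[X_0] = 27. Equivalently: E[X_τ] = 162 · P(hit 162 first) + 0 · P(hit 0 first) = 162 · (27/162) = 27.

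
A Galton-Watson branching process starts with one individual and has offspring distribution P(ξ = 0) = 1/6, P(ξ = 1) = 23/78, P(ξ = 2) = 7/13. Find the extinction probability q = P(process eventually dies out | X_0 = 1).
q = 13/42

The pgf is f(s) = 1/6 + 23/78·s + 7/13·s². The extinction probability q is the smallest fixed point of f in [0, 1]. Setting s = f(s):
  7/13·s² + (23/78 − 1)·s + 1/6 = 0
  7/13·s² − (1/6 + 7/13)·s + 1/6 = 0
which factors as (s − 1)·(7/13·s − 1/6) = 0, giving roots s = 1 and s = (1/6)/(7/13) = 13/42.
Mean offspring μ = 23/78 + 2·7/13 = 107/78 > 1 (supercritical), so q < 1. The extinction probability is the smaller root: q = (1/6)/(7/13) = 13/42.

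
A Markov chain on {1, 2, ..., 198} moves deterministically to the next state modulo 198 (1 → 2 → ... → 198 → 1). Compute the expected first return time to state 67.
E[T_67 | X_0 = 67] = 198

The chain cycles deterministically, so starting at state 67 it returns in exactly 198 steps. Equivalently, the stationary distribution is uniform π_j = 1/198 for every state j, so by Kac's formula E[T_67] = 1/π_67 = 198.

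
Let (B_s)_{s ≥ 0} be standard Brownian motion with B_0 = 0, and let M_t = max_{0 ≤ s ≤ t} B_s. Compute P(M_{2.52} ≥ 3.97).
P(M_{2.52} ≥ 3.97) = 2·P(B_{2.52} ≥ 3.97) = 2(1 − Φ(3.97/√2.52)) ≈ 0.0124

By the reflection principle for Brownian motion, P(M_t ≥ a) = 2 · P(B_t ≥ a) for a ≥ 0. Since B_t ~ N(0, t), P(B_t ≥ 3.97) = 1 − Φ(3.97/√t) = 1 − Φ(3.97/√2.52) = 1 − Φ(2.5009). So
  P(M_{2.52} ≥ 3.97) = 2(1 − Φ(2.5009)) ≈ 0.0124.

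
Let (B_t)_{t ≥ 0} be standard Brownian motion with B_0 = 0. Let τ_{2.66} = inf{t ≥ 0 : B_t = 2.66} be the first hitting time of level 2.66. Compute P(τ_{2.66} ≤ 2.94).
P(τ_{2.66} ≤ 2.94) = 2(1 − Φ(2.66/√2.94)) = 2(1 − Φ(1.5513)) ≈ 0.1208

By the reflection principle for standard BM, P(τ_b ≤ t) = 2 · P(B_t ≥ b). Since B_t ~ N(0, t), P(B_t ≥ 2.66) = 1 − Φ(2.66/√t) = 1 − Φ(2.66/√2.94) = 1 − Φ(1.5513) ≈ 0.06041. Doubling: P(τ_{2.66} ≤ 2.94) ≈ 2 · 0.06041 = 0.12082 ≈ 0.1208.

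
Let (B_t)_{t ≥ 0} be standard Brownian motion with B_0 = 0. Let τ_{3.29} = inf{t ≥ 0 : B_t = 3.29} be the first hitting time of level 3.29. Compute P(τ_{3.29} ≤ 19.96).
P(τ_{3.29} ≤ 19.96) = 2(1 − Φ(3.29/√19.96)) = 2(1 − Φ(0.7364)) ≈ 0.4615

By the reflection principle for standard BM, P(τ_b ≤ t) = 2 · P(B_t ≥ b). Since B_t ~ N(0, t), P(B_t ≥ 3.29) = 1 − Φ(3.29/√t) = 1 − Φ(3.29/√19.96) = 1 − Φ(0.7364) ≈ 0.23074. Doubling: P(τ_{3.29} ≤ 19.96) ≈ 2 · 0.23074 = 0.46148 ≈ 0.4615.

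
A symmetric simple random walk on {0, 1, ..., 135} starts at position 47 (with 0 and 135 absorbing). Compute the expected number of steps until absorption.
E[τ | X_0 = 47] = 4136

Let v_k = E[τ | X_0 = k]. Boundary: v_0 = v_135 = 0. Recurrence: v_k = 1 + (v_{k-1} + v_{k+1})/2 for 1 ≤ k ≤ 134. The particular solution to v_k − (v_{k-1} + v_{k+1})/2 = 1 is v_k = −k^2. Adding homogeneous solution A + B k and matching boundaries gives v_k = k (135 − k). Substituting k = 47: v_47 = 47 · 88 = 4136.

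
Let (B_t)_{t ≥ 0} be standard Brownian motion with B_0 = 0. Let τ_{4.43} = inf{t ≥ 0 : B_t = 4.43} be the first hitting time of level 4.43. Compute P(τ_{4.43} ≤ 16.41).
P(τ_{4.43} ≤ 16.41) = 2(1 − Φ(4.43/√16.41)) = 2(1 − Φ(1.0936)) ≈ 0.2741

By the reflection principle for standard BM, P(τ_b ≤ t) = 2 · P(B_t ≥ b). Since B_t ~ N(0, t), P(B_t ≥ 4.43) = 1 − Φ(4.43/√t) = 1 − Φ(4.43/√16.41) = 1 − Φ(1.0936) ≈ 0.13707. Doubling: P(τ_{4.43} ≤ 16.41) ≈ 2 · 0.13707 = 0.27414 ≈ 0.2741.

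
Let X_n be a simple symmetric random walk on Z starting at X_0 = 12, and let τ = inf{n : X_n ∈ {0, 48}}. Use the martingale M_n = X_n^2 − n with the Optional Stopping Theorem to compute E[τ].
E[τ] = 432

M_n = X_n^2 − n is a martingale (since E[X_{n+1}^2 | F_n] = X_n^2 + 1). By OST (τ has finite mean in a bounded region), E[M_τ] = E[M_0] = X_0^2 − 0 = 12^2 = 144. Also E[M_τ] = E[X_τ^2] − E[τ]. The walk exits at 0 or 48, with P(hit 48 first) = 12/48, so E[X_τ^2] = 48^2 · 12/48 + 0 = 576. Thus E[τ] = E[X_τ^2] − E[M_τ] = 576 − 144 = 432 = 12(48 − 12) = 432.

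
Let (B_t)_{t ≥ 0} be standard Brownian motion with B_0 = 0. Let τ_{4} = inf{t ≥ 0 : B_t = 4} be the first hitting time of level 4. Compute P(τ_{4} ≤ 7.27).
P(τ_{4} ≤ 7.27) = 2(1 − Φ(4/√7.27)) = 2(1 − Φ(1.4835)) ≈ 0.1379

By the reflection principle for standard BM, P(τ_b ≤ t) = 2 · P(B_t ≥ b). Since B_t ~ N(0, t), P(B_t ≥ 4) = 1 − Φ(4/√t) = 1 − Φ(4/√7.27) = 1 − Φ(1.4835) ≈ 0.06897. Doubling: P(τ_{4} ≤ 7.27) ≈ 2 · 0.06897 = 0.13794 ≈ 0.1379.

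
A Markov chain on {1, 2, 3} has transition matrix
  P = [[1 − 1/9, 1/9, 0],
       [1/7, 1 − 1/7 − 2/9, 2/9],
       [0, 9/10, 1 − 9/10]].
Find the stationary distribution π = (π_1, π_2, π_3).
π = (729/1436, 567/1436, 35/359)

This is a birth-death chain on three states, which satisfies detailed balance: π_1 · P_{12} = π_2 · P_{21} and π_2 · P_{23} = π_3 · P_{32}.
From π_1 · 1/9 = π_2 · 1/7: π_2/π_1 = (1/9)/(1/7) = 7/9.
From π_2 · 2/9 = π_3 · 9/10: π_3/π_2 = (2/9)/(9/10) = 20/81.
Take π_1 proportional to 1; then unnormalized π = (1, 7/9, 140/729). Normalize by dividing by the sum 1436/729:
  π = (729/1436, 567/1436, 35/359).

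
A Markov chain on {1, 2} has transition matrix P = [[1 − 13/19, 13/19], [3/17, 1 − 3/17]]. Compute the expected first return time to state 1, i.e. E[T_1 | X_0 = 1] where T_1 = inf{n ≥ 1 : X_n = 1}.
E[T_1 | X_0 = 1] = 1/π_1 = 278/57

For an irreducible recurrent Markov chain with stationary distribution π, E[T_i | X_0 = i] = 1/π_i (Kac's formula). Here π_1 = (3/17)/(13/19 + 3/17) = (3/17)/(278/323) = 57/278, so E[T_1 | X_0 = 1] = 1/π_1 = (13/19 + 3/17)/(3/17) = (278/323)/(3/17) = 278/57.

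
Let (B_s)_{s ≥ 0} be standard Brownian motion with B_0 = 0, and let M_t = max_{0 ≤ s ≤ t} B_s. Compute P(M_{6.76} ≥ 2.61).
P(M_{6.76} ≥ 2.61) = 2·P(B_{6.76} ≥ 2.61) = 2(1 − Φ(2.61/√6.76)) ≈ 0.3155

By the reflection principle for Brownian motion, P(M_t ≥ a) = 2 · P(B_t ≥ a) for a ≥ 0. Since B_t ~ N(0, t), P(B_t ≥ 2.61) = 1 − Φ(2.61/√t) = 1 − Φ(2.61/√6.76) = 1 − Φ(1.0038). So
  P(M_{6.76} ≥ 2.61) = 2(1 − Φ(1.0038)) ≈ 0.3155.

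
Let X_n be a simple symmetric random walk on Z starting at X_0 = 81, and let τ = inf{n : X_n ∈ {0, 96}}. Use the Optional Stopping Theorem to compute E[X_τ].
E[X_τ] = 81

X_n is a martingale and τ is a bounded-mean stopping time (indeed τ is finite a.s. with bounded expectation since the walk is in a bounded region). By the OST, E[X_τ] = E[X_0] = 81. Equivalently: E[X_τ] = 96 · P(hit 96 first) + 0 · P(hit 0 first) = 96 · (81/96) = 81.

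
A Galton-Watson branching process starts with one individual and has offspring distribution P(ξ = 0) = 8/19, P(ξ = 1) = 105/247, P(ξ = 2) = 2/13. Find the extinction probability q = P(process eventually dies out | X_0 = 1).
q = 1

Mean offspring μ = 0·8/19 + 1·105/247 + 2·2/13 = 181/247 ≤ 1. For μ ≤ 1 with offspring not concentrated at 1, the Galton-Watson process goes extinct almost surely, so q = 1.
(Algebraic check: The pgf is f(s) = 8/19 + 105/247·s + 2/13·s². The extinction probability q is the smallest fixed point of f in [0, 1]. Setting s = f(s):
  2/13·s² + (105/247 − 1)·s + 8/19 = 0
  2/13·s² − (8/19 + 2/13)·s + 8/19 = 0
which factors as (s − 1)·(2/13·s − 8/19) = 0, giving roots s = 1 and s = (8/19)/(2/13) = 52/19. Since 52/19 ≥ 1, the smallest root in [0, 1] is s = 1.)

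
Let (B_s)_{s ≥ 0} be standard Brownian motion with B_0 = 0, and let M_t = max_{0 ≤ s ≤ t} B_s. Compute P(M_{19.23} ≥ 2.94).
P(M_{19.23} ≥ 2.94) = 2·P(B_{19.23} ≥ 2.94) = 2(1 − Φ(2.94/√19.23)) ≈ 0.5026

By the reflection principle for Brownian motion, P(M_t ≥ a) = 2 · P(B_t ≥ a) for a ≥ 0. Since B_t ~ N(0, t), P(B_t ≥ 2.94) = 1 − Φ(2.94/√t) = 1 − Φ(2.94/√19.23) = 1 − Φ(0.6704). So
  P(M_{19.23} ≥ 2.94) = 2(1 − Φ(0.6704)) ≈ 0.5026.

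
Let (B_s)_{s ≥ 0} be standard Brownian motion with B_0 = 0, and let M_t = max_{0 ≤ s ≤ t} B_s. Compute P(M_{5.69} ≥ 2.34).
P(M_{5.69} ≥ 2.34) = 2·P(B_{5.69} ≥ 2.34) = 2(1 − Φ(2.34/√5.69)) ≈ 0.3266

By the reflection principle for Brownian motion, P(M_t ≥ a) = 2 · P(B_t ≥ a) for a ≥ 0. Since B_t ~ N(0, t), P(B_t ≥ 2.34) = 1 − Φ(2.34/√t) = 1 − Φ(2.34/√5.69) = 1 − Φ(0.9810). So
  P(M_{5.69} ≥ 2.34) = 2(1 − Φ(0.9810)) ≈ 0.3266.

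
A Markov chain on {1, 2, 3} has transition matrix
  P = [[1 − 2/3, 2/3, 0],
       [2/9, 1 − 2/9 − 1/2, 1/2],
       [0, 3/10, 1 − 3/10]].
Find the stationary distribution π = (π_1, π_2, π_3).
π = (1/9, 1/3, 5/9)

This is a birth-death chain on three states, which satisfies detailed balance: π_1 · P_{12} = π_2 · P_{21} and π_2 · P_{23} = π_3 · P_{32}.
From π_1 · 2/3 = π_2 · 2/9: π_2/π_1 = (2/3)/(2/9) = 3.
From π_2 · 1/2 = π_3 · 3/10: π_3/π_2 = (1/2)/(3/10) = 5/3.
Take π_1 proportional to 1; then unnormalized π = (1, 3, 5). Normalize by dividing by the sum 9:
  π = (1/9, 1/3, 5/9).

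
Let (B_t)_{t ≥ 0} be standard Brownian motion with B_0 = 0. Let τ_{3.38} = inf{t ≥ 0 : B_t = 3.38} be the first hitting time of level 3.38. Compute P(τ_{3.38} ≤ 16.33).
P(τ_{3.38} ≤ 16.33) = 2(1 − Φ(3.38/√16.33)) = 2(1 − Φ(0.8364)) ≈ 0.4029

By the reflection principle for standard BM, P(τ_b ≤ t) = 2 · P(B_t ≥ b). Since B_t ~ N(0, t), P(B_t ≥ 3.38) = 1 − Φ(3.38/√t) = 1 − Φ(3.38/√16.33) = 1 − Φ(0.8364) ≈ 0.20146. Doubling: P(τ_{3.38} ≤ 16.33) ≈ 2 · 0.20146 = 0.40292 ≈ 0.4029.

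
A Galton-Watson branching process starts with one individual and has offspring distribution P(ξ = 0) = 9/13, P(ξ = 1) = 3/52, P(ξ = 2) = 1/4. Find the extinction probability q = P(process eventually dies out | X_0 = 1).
q = 1

Mean offspring μ = 0·9/13 + 1·3/52 + 2·1/4 = 29/52 ≤ 1. For μ ≤ 1 with offspring not concentrated at 1, the Galton-Watson process goes extinct almost surely, so q = 1.
(Algebraic check: The pgf is f(s) = 9/13 + 3/52·s + 1/4·s². The extinction probability q is the smallest fixed point of f in [0, 1]. Setting s = f(s):
  1/4·s² + (3/52 − 1)·s + 9/13 = 0
  1/4·s² − (9/13 + 1/4)·s + 9/13 = 0
which factors as (s − 1)·(1/4·s − 9/13) = 0, giving roots s = 1 and s = (9/13)/(1/4) = 36/13. Since 36/13 ≥ 1, the smallest root in [0, 1] is s = 1.)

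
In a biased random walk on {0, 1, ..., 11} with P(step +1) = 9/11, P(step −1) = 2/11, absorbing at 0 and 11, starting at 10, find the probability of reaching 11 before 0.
P(hit 11 before 0) = (1 − (2/9)^10) / (1 − (2/9)^11) = 4483007199/4483008223

Let u_k denote P(reach 11 before 0 | start at k). Boundary: u_0 = 0, u_11 = 1. Recurrence: u_k = 9/11·u_{k+1} + 2/11·u_{k-1} for 1 ≤ k ≤ 10. Try u_k = A + B·r^k with r = q/p = (2/11)/(9/11) = 2/9. Substitution satisfies the recurrence; boundary conditions give:
  u_k = (1 − r^k) / (1 − r^N) = (1 − (2/9)^10) / (1 − (2/9)^11) = 4483007199/4483008223.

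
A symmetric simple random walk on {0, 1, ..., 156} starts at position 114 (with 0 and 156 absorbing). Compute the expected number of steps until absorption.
E[τ | X_0 = 114] = 4788

Let v_k = E[τ | X_0 = k]. Boundary: v_0 = v_156 = 0. Recurrence: v_k = 1 + (v_{k-1} + v_{k+1})/2 for 1 ≤ k ≤ 155. The particular solution to v_k − (v_{k-1} + v_{k+1})/2 = 1 is v_k = −k^2. Adding homogeneous solution A + B k and matching boundaries gives v_k = k (156 − k). Substituting k = 114: v_114 = 114 · 42 = 4788.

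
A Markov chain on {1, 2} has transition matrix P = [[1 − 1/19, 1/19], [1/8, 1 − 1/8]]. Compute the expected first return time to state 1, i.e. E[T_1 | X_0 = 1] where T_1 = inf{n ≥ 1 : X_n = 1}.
E[T_1 | X_0 = 1] = 1/π_1 = 27/19

For an irreducible recurrent Markov chain with stationary distribution π, E[T_i | X_0 = i] = 1/π_i (Kac's formula). Here π_1 = (1/8)/(1/19 + 1/8) = (1/8)/(27/152) = 19/27, so E[T_1 | X_0 = 1] = 1/π_1 = (1/19 + 1/8)/(1/8) = (27/152)/(1/8) = 27/19.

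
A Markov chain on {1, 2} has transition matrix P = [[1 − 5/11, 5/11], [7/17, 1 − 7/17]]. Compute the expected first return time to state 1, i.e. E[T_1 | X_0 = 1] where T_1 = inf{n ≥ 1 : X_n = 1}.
E[T_1 | X_0 = 1] = 1/π_1 = 162/77

For an irreducible recurrent Markov chain with stationary distribution π, E[T_i | X_0 = i] = 1/π_i (Kac's formula). Here π_1 = (7/17)/(5/11 + 7/17) = (7/17)/(162/187) = 77/162, so E[T_1 | X_0 = 1] = 1/π_1 = (5/11 + 7/17)/(7/17) = (162/187)/(7/17) = 162/77.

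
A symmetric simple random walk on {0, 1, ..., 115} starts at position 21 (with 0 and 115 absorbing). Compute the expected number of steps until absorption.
E[τ | X_0 = 21] = 1974

Let v_k = E[τ | X_0 = k]. Boundary: v_0 = v_115 = 0. Recurrence: v_k = 1 + (v_{k-1} + v_{k+1})/2 for 1 ≤ k ≤ 114. The particular solution to v_k − (v_{k-1} + v_{k+1})/2 = 1 is v_k = −k^2. Adding homogeneous solution A + B k and matching boundaries gives v_k = k (115 − k). Substituting k = 21: v_21 = 21 · 94 = 1974.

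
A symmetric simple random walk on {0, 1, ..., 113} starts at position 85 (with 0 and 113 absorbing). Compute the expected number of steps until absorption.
E[τ | X_0 = 85] = 2380

Let v_k = E[τ | X_0 = k]. Boundary: v_0 = v_113 = 0. Recurrence: v_k = 1 + (v_{k-1} + v_{k+1})/2 for 1 ≤ k ≤ 112. The particular solution to v_k − (v_{k-1} + v_{k+1})/2 = 1 is v_k = −k^2. Adding homogeneous solution A + B k and matching boundaries gives v_k = k (113 − k). Substituting k = 85: v_85 = 85 · 28 = 2380.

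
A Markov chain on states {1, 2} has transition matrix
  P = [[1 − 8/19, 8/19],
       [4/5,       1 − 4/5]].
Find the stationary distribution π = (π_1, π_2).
π_1 = 19/29, π_2 = 10/29

Solve πP = π with π_1 + π_2 = 1. From πP = π: π_1 · (1 − 8/19) + π_2 · 4/5 = π_1 ⇒ π_2 · 4/5 = π_1 · 8/19 ⇒ π_2/π_1 = (8/19)/(4/5) = 10/19. Together with π_1 + π_2 = 1:
  π_1 = (4/5)/(8/19 + 4/5) = (4/5)/(116/95) = 19/29,
  π_2 = (8/19)/(8/19 + 4/5) = (8/19)/(116/95) = 10/29.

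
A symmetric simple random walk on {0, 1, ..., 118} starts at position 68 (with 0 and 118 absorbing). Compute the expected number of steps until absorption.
E[τ | X_0 = 68] = 3400

Let v_k = E[τ | X_0 = k]. Boundary: v_0 = v_118 = 0. Recurrence: v_k = 1 + (v_{k-1} + v_{k+1})/2 for 1 ≤ k ≤ 117. The particular solution to v_k − (v_{k-1} + v_{k+1})/2 = 1 is v_k = −k^2. Adding homogeneous solution A + B k and matching boundaries gives v_k = k (118 − k). Substituting k = 68: v_68 = 68 · 50 = 3400.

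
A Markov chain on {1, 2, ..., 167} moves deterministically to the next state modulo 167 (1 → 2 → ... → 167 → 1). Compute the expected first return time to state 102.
E[T_102 | X_0 = 102] = 167

The chain cycles deterministically, so starting at state 102 it returns in exactly 167 steps. Equivalently, the stationary distribution is uniform π_j = 1/167 for every state j, so by Kac's formula E[T_102] = 1/π_102 = 167.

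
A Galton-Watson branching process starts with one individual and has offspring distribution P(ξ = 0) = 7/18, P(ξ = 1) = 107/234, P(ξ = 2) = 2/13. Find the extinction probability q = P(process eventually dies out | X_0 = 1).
q = 1

Mean offspring μ = 0·7/18 + 1·107/234 + 2·2/13 = 179/234 ≤ 1. For μ ≤ 1 with offspring not concentrated at 1, the Galton-Watson process goes extinct almost surely, so q = 1.
(Algebraic check: The pgf is f(s) = 7/18 + 107/234·s + 2/13·s². The extinction probability q is the smallest fixed point of f in [0, 1]. Setting s = f(s):
  2/13·s² + (107/234 − 1)·s + 7/18 = 0
  2/13·s² − (7/18 + 2/13)·s + 7/18 = 0
which factors as (s − 1)·(2/13·s − 7/18) = 0, giving roots s = 1 and s = (7/18)/(2/13) = 91/36. Since 91/36 ≥ 1, the smallest root in [0, 1] is s = 1.)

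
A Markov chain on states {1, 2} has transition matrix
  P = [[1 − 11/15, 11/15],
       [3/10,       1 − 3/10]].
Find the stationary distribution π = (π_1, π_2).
π_1 = 9/31, π_2 = 22/31

Solve πP = π with π_1 + π_2 = 1. From πP = π: π_1 · (1 − 11/15) + π_2 · 3/10 = π_1 ⇒ π_2 · 3/10 = π_1 · 11/15 ⇒ π_2/π_1 = (11/15)/(3/10) = 22/9. Together with π_1 + π_2 = 1:
  π_1 = (3/10)/(11/15 + 3/10) = (3/10)/(31/30) = 9/31,
  π_2 = (11/15)/(11/15 + 3/10) = (11/15)/(31/30) = 22/31.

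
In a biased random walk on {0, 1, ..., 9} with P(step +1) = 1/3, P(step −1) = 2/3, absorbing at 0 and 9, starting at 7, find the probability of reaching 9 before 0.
P(hit 9 before 0) = (1 − (2)^7) / (1 − (2)^9) = 127/511

Let u_k denote P(reach 9 before 0 | start at k). Boundary: u_0 = 0, u_9 = 1. Recurrence: u_k = 1/3·u_{k+1} + 2/3·u_{k-1} for 1 ≤ k ≤ 8. Try u_k = A + B·r^k with r = q/p = (2/3)/(1/3) = 2. Substitution satisfies the recurrence; boundary conditions give:
  u_k = (1 − r^k) / (1 − r^N) = (1 − (2)^7) / (1 − (2)^9) = 127/511.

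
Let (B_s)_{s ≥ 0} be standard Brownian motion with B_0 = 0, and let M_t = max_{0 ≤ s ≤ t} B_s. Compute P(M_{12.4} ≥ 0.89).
P(M_{12.4} ≥ 0.89) = 2·P(B_{12.4} ≥ 0.89) = 2(1 − Φ(0.89/√12.4)) ≈ 0.8005

By the reflection principle for Brownian motion, P(M_t ≥ a) = 2 · P(B_t ≥ a) for a ≥ 0. Since B_t ~ N(0, t), P(B_t ≥ 0.89) = 1 − Φ(0.89/√t) = 1 − Φ(0.89/√12.4) = 1 − Φ(0.2527). So
  P(M_{12.4} ≥ 0.89) = 2(1 − Φ(0.2527)) ≈ 0.8005.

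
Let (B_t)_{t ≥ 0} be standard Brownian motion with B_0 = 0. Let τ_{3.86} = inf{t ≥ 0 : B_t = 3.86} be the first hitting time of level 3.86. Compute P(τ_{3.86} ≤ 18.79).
P(τ_{3.86} ≤ 18.79) = 2(1 − Φ(3.86/√18.79)) = 2(1 − Φ(0.8905)) ≈ 0.3732

By the reflection principle for standard BM, P(τ_b ≤ t) = 2 · P(B_t ≥ b). Since B_t ~ N(0, t), P(B_t ≥ 3.86) = 1 − Φ(3.86/√t) = 1 − Φ(3.86/√18.79) = 1 − Φ(0.8905) ≈ 0.18660. Doubling: P(τ_{3.86} ≤ 18.79) ≈ 2 · 0.18660 = 0.37320 ≈ 0.3732.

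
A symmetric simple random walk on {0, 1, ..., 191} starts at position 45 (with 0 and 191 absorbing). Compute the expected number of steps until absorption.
E[τ | X_0 = 45] = 6570

Let v_k = E[τ | X_0 = k]. Boundary: v_0 = v_191 = 0. Recurrence: v_k = 1 + (v_{k-1} + v_{k+1})/2 for 1 ≤ k ≤ 190. The particular solution to v_k − (v_{k-1} + v_{k+1})/2 = 1 is v_k = −k^2. Adding homogeneous solution A + B k and matching boundaries gives v_k = k (191 − k). Substituting k = 45: v_45 = 45 · 146 = 6570.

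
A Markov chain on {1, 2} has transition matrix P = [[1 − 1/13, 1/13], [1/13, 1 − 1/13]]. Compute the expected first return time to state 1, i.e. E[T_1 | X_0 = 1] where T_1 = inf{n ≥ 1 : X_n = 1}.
E[T_1 | X_0 = 1] = 1/π_1 = 2

For an irreducible recurrent Markov chain with stationary distribution π, E[T_i | X_0 = i] = 1/π_i (Kac's formula). Here π_1 = (1/13)/(1/13 + 1/13) = (1/13)/(2/13) = 1/2, so E[T_1 | X_0 = 1] = 1/π_1 = (1/13 + 1/13)/(1/13) = (2/13)/(1/13) = 2.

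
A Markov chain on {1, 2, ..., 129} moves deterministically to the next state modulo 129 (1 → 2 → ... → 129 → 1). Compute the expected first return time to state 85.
E[T_85 | X_0 = 85] = 129

The chain cycles deterministically, so starting at state 85 it returns in exactly 129 steps. Equivalently, the stationary distribution is uniform π_j = 1/129 for every state j, so by Kac's formula E[T_85] = 1/π_85 = 129.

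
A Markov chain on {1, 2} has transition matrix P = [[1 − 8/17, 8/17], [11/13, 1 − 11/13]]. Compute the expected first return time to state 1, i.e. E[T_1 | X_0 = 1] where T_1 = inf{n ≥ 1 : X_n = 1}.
E[T_1 | X_0 = 1] = 1/π_1 = 291/187

For an irreducible recurrent Markov chain with stationary distribution π, E[T_i | X_0 = i] = 1/π_i (Kac's formula). Here π_1 = (11/13)/(8/17 + 11/13) = (11/13)/(291/221) = 187/291, so E[T_1 | X_0 = 1] = 1/π_1 = (8/17 + 11/13)/(11/13) = (291/221)/(11/13) = 291/187.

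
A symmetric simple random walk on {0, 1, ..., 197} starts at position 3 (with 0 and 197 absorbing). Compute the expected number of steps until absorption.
E[τ | X_0 = 3] = 582

Let v_k = E[τ | X_0 = k]. Boundary: v_0 = v_197 = 0. Recurrence: v_k = 1 + (v_{k-1} + v_{k+1})/2 for 1 ≤ k ≤ 196. The particular solution to v_k − (v_{k-1} + v_{k+1})/2 = 1 is v_k = −k^2. Adding homogeneous solution A + B k and matching boundaries gives v_k = k (197 − k). Substituting k = 3: v_3 = 3 · 194 = 582.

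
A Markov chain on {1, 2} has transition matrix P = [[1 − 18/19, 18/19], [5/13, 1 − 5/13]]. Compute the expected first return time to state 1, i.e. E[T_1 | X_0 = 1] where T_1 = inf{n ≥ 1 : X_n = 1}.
E[T_1 | X_0 = 1] = 1/π_1 = 329/95

For an irreducible recurrent Markov chain with stationary distribution π, E[T_i | X_0 = i] = 1/π_i (Kac's formula). Here π_1 = (5/13)/(18/19 + 5/13) = (5/13)/(329/247) = 95/329, so E[T_1 | X_0 = 1] = 1/π_1 = (18/19 + 5/13)/(5/13) = (329/247)/(5/13) = 329/95.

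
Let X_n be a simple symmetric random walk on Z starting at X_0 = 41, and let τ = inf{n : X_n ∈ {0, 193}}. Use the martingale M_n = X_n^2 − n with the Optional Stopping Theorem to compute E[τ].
E[τ] = 6232

M_n = X_n^2 − n is a martingale (since E[X_{n+1}^2 | F_n] = X_n^2 + 1). By OST (τ has finite mean in a bounded region), E[M_τ] = E[M_0] = X_0^2 − 0 = 41^2 = 1681. Also E[M_τ] = E[X_τ^2] − E[τ]. The walk exits at 0 or 193, with P(hit 193 first) = 41/193, so E[X_τ^2] = 193^2 · 41/193 + 0 = 7913. Thus E[τ] = E[X_τ^2] − E[M_τ] = 7913 − 1681 = 6232 = 41(193 − 41) = 6232.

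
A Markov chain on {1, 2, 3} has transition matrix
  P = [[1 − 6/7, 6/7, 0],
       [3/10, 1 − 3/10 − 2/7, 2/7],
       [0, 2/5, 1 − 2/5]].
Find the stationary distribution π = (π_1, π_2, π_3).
π = (49/289, 140/289, 100/289)

This is a birth-death chain on three states, which satisfies detailed balance: π_1 · P_{12} = π_2 · P_{21} and π_2 · P_{23} = π_3 · P_{32}.
From π_1 · 6/7 = π_2 · 3/10: π_2/π_1 = (6/7)/(3/10) = 20/7.
From π_2 · 2/7 = π_3 · 2/5: π_3/π_2 = (2/7)/(2/5) = 5/7.
Take π_1 proportional to 1; then unnormalized π = (1, 20/7, 100/49). Normalize by dividing by the sum 289/49:
  π = (49/289, 140/289, 100/289).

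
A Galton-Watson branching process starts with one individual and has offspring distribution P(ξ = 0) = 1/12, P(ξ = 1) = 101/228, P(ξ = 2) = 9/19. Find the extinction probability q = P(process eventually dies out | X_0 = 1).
q = 19/108

The pgf is f(s) = 1/12 + 101/228·s + 9/19·s². The extinction probability q is the smallest fixed point of f in [0, 1]. Setting s = f(s):
  9/19·s² + (101/228 − 1)·s + 1/12 = 0
  9/19·s² − (1/12 + 9/19)·s + 1/12 = 0
which factors as (s − 1)·(9/19·s − 1/12) = 0, giving roots s = 1 and s = (1/12)/(9/19) = 19/108.
Mean offspring μ = 101/228 + 2·9/19 = 317/228 > 1 (supercritical), so q < 1. The extinction probability is the smaller root: q = (1/12)/(9/19) = 19/108.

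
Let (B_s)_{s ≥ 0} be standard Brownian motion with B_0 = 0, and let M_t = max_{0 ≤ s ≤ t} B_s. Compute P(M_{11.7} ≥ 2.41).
P(M_{11.7} ≥ 2.41) = 2·P(B_{11.7} ≥ 2.41) = 2(1 − Φ(2.41/√11.7)) ≈ 0.4811

By the reflection principle for Brownian motion, P(M_t ≥ a) = 2 · P(B_t ≥ a) for a ≥ 0. Since B_t ~ N(0, t), P(B_t ≥ 2.41) = 1 − Φ(2.41/√t) = 1 − Φ(2.41/√11.7) = 1 − Φ(0.7046). So
  P(M_{11.7} ≥ 2.41) = 2(1 − Φ(0.7046)) ≈ 0.4811.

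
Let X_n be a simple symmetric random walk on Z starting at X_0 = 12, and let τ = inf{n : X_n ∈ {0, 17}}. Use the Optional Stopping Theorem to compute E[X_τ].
E[X_τ] = 12

X_n is a martingale and τ is a bounded-mean stopping time (indeed τ is finite a.s. with bounded expectation since the walk is in a bounded region). By the OST, E[X_τ] = E[X_0] = 12. Equivalently: E[X_τ] = 17 · P(hit 17 first) + 0 · P(hit 0 first) = 17 · (12/17) = 12.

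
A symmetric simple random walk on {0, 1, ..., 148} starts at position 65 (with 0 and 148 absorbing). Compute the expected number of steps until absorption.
E[τ | X_0 = 65] = 5395

Let v_k = E[τ | X_0 = k]. Boundary: v_0 = v_148 = 0. Recurrence: v_k = 1 + (v_{k-1} + v_{k+1})/2 for 1 ≤ k ≤ 147. The particular solution to v_k − (v_{k-1} + v_{k+1})/2 = 1 is v_k = −k^2. Adding homogeneous solution A + B k and matching boundaries gives v_k = k (148 − k). Substituting k = 65: v_65 = 65 · 83 = 5395.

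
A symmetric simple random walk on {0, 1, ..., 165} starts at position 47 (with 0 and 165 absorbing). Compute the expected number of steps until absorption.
E[τ | X_0 = 47] = 5546

Let v_k = E[τ | X_0 = k]. Boundary: v_0 = v_165 = 0. Recurrence: v_k = 1 + (v_{k-1} + v_{k+1})/2 for 1 ≤ k ≤ 164. The particular solution to v_k − (v_{k-1} + v_{k+1})/2 = 1 is v_k = −k^2. Adding homogeneous solution A + B k and matching boundaries gives v_k = k (165 − k). Substituting k = 47: v_47 = 47 · 118 = 5546.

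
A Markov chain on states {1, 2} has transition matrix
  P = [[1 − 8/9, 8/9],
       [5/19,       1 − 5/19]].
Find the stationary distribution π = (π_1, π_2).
π_1 = 45/197, π_2 = 152/197

Solve πP = π with π_1 + π_2 = 1. From πP = π: π_1 · (1 − 8/9) + π_2 · 5/19 = π_1 ⇒ π_2 · 5/19 = π_1 · 8/9 ⇒ π_2/π_1 = (8/9)/(5/19) = 152/45. Together with π_1 + π_2 = 1:
  π_1 = (5/19)/(8/9 + 5/19) = (5/19)/(197/171) = 45/197,
  π_2 = (8/9)/(8/9 + 5/19) = (8/9)/(197/171) = 152/197.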